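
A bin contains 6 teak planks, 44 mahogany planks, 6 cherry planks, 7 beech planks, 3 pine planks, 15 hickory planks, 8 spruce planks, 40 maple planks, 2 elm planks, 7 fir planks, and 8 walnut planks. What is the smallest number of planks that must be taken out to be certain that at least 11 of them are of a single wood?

78

Pigeonhole: put each drawn plank into a box by wood. The largest draw with every box below 11 takes min(count, 10) from each wood; woods with fewer than 10 contribute all they have.
Σ min(cᵢ, 10) = 6 + 10 + 6 + 7 + 3 + 10 + 8 + 10 + 2 + 7 + 8 = 77.
Draw number 77 + 1 = 78 must push one box to 11.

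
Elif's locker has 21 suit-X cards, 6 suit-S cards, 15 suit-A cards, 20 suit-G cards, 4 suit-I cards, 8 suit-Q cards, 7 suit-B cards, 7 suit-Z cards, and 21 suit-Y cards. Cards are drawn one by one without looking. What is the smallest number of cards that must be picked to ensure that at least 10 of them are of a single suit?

By pigeonhole, the 9 suits are the holes; the cards drawn are the pigeons.
To avoid 10 of any one suit, the worst case takes at most 9 of each suit, or every card of a suit that has fewer than 9.
That gives 9 + 6 + 9 + 9 + 4 + 8 + 7 + 7 + 9 = 68 cards with no suit reaching 10.
The next card forces some suit to 10, so 68 + 1 = 69.

69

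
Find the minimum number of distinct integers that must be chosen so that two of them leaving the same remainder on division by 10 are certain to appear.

11

By the pigeonhole principle, the 10 residue classes mod 10 are the pigeonholes.
With 10 integers one could put 1 in each residue class and have no class reach 2.
The 11th integer pushes some class to 2, so 10·1 + 1 = 11.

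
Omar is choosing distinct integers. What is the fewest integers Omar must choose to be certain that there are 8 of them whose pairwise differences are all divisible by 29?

204

Integers whose pairwise differences are multiples of 29 are exactly those sharing a remainder mod 29. By pigeonhole, the 29 residue classes mod 29 are the pigeonholes.
With 203 integers one could put 7 in each residue class and have no class reach 8.
The 204th integer pushes some class to 8, so 29·7 + 1 = 204.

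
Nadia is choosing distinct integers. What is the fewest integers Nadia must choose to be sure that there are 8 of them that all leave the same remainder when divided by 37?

The 37 residue classes mod 37 are the pigeonholes.
With 259 integers one could put 7 in each residue class and have no class reach 8.
The 260th integer pushes some class to 8, so 37·7 + 1 = 260.

260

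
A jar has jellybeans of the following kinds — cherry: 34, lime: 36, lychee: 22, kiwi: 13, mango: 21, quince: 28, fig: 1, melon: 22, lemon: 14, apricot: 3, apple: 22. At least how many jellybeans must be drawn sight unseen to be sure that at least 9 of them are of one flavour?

77

The 11 flavours are the holes; the jellybeans drawn are the pigeons.
To avoid 9 of any one flavour, the worst case takes at most 8 of each flavour, or every jellybean of a flavour that has fewer than 8.
That gives 8 + 8 + 8 + 8 + 8 + 8 + 1 + 8 + 8 + 3 + 8 = 76 jellybeans with no flavour reaching 9.
The next jellybean forces some flavour to 9, so 76 + 1 = 77.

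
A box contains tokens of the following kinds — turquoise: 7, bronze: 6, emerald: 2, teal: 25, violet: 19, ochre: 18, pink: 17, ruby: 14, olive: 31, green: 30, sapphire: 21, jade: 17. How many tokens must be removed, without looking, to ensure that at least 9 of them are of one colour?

By the pigeonhole principle, the 12 colours are the holes; the tokens drawn are the pigeons.
To avoid 9 of any one colour, the worst case takes at most 8 of each colour, or every token of a colour that has fewer than 8.
That gives 7 + 6 + 2 + 8 + 8 + 8 + 8 + 8 + 8 + 8 + 8 + 8 = 87 tokens with no colour reaching 9.
The next token forces some colour to 9, so 87 + 1 = 88.

88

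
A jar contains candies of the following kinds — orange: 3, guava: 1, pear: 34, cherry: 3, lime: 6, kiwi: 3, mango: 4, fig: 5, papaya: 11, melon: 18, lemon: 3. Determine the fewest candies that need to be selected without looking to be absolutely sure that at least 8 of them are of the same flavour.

50

By pigeonhole, put each drawn candy into a box by flavour. The largest draw with every box below 8 takes min(count, 7) from each flavour; flavours with fewer than 7 contribute all they have.
Σ min(cᵢ, 7) = 3 + 1 + 7 + 3 + 6 + 3 + 4 + 5 + 7 + 7 + 3 = 49.
Draw number 49 + 1 = 50 must push one box to 8.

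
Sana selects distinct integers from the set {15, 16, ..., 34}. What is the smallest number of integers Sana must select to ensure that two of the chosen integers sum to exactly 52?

13

A set avoiding the sum 52 can contain at most one of each pair {x, 52−x}, plus the 4 elements whose complement lies outside the range or equal to its own complement.
The integers 15, …, 26 (12 of them) are such a set: any two sum to at least 15+16 = 31 and at most 25+26 = 51 < 52.
Any 13th integer completes one of the 8 pairs, so 13 choices force a sum of 52.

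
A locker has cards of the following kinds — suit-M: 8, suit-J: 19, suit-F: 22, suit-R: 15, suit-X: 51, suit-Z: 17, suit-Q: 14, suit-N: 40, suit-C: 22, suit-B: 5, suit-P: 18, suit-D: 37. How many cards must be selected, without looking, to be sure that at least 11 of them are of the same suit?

114

Put each drawn card into a box by suit. The largest draw with every box below 11 takes min(count, 10) from each suit; suits with fewer than 10 contribute all they have.
Σ min(cᵢ, 10) = 8 + 10 + 10 + 10 + 10 + 10 + 10 + 10 + 10 + 5 + 10 + 10 = 113.
Draw number 113 + 1 = 114 must push one box to 11.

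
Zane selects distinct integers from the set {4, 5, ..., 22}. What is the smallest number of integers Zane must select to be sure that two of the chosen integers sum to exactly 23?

12

Two chosen integers sum to 23 exactly when both halves of some pair {x, 23−x} with 4 ≤ x ≤ 23−x ≤ 19 are chosen — 8 such pairs.
The remaining 3 elements (those with no distinct partner in range) can never complete a 23-sum, so the worst case takes all of them and one from each pair: 3 + 8 = 11.
By the pigeonhole principle, the 12th integer has to be the second member of some pair, so 11 + 1 = 12.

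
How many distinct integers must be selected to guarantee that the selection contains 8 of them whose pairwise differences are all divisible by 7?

Integers whose pairwise differences are multiples of 7 are exactly those sharing a remainder mod 7. By pigeonhole, the 7 residue classes mod 7 are the pigeonholes.
With 49 integers one could put 7 in each residue class and have no class reach 8.
The 50th integer pushes some class to 8, so 7·7 + 1 = 50.

50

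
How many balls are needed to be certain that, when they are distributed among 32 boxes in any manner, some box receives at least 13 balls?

With 384 balls one could put exactly 12 in each of the 32 boxes, and no box would reach 13.
One more ball must land in a box that already has 12, giving it 13.
So 32 × 12 + 1 = 385 balls are required.

385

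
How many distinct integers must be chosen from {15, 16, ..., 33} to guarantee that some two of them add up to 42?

14

Group the elements by complementary pair {x, 42−x}: {15,27}, {16,26}, {17,25}, …, giving 6 two-element pairs; the single value 21 (it cannot pair with itself since the integers are distinct); and 6 integers whose partner 42−x falls outside [15,33].
By pigeonhole, treating each of those 13 groups as a pigeonhole, one can pick one integer per group — 13 integers — with no two summing to 42.
The 14th integer lands in an occupied pair, forcing a sum of 42.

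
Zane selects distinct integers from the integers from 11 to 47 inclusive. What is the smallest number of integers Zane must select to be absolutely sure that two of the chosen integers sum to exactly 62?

22

Group the elements by complementary pair {x, 62−x}: {15,47}, {16,46}, {17,45}, …, giving 16 two-element pairs, the single value 31 (it cannot pair with itself since the integers are distinct), and 4 integers whose partner 62−x falls outside [11,47].
Treating each of those 21 groups as a pigeonhole, one can pick one integer per group — 21 integers — with no two summing to 62.
The 22nd integer lands in an occupied pair, forcing a sum of 62.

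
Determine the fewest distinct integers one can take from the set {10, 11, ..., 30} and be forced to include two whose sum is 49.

16

Group the elements by complementary pair {x, 49−x}: {19,30}, {20,29}, {21,28}, …, giving 6 two-element pairs and 9 integers whose partner 49−x falls outside [10,30].
Treating each of those 15 groups as a pigeonhole, one can pick one integer per group — 15 integers — with no two summing to 49.
The 16th integer lands in an occupied pair, forcing a sum of 49.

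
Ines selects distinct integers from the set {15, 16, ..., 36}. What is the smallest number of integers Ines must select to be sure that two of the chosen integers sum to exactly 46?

15

A set avoiding the sum 46 can contain at most one of each pair {x, 46−x}, plus the 6 elements whose complement lies outside the range or equal to its own complement.
The integers 23, …, 36 (14 of them) are such a set: any two sum to at least 23+24 = 47 > 46.
By the pigeonhole principle, any 15th integer completes one of the 8 pairs, so 15 choices force a sum of 46.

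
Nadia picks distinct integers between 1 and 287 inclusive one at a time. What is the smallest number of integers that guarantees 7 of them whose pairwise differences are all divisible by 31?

187

Integers whose pairwise differences are multiples of 31 are exactly those sharing a remainder mod 31. Pigeonhole: the 31 residue classes mod 31 are the pigeonholes.
With 186 integers one could put 6 in each residue class and have no class reach 7.
The 187th integer pushes some class to 7, so 31·6 + 1 = 187.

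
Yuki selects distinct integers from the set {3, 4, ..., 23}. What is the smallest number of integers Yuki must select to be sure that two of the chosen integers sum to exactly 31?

14

A set avoiding the sum 31 can contain at most one of each pair {x, 31−x}, plus the 5 elements whose complement lies outside the range.
The integers 3, …, 15 (13 of them) are such a set: any two sum to at least 3+4 = 7 and at most 14+15 = 29 < 31.
Any 14th integer completes one of the 8 pairs, so 14 choices force a sum of 31.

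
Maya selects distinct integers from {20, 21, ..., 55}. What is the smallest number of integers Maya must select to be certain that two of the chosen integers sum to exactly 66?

24

A set avoiding the sum 66 can contain at most one of each pair {x, 66−x}, plus the 10 elements whose complement lies outside the range or equal to its own complement.
The integers 33, …, 55 (23 of them) are such a set: any two sum to at least 33+34 = 67 > 66.
By the pigeonhole principle, any 24th integer completes one of the 13 pairs, so 24 choices force a sum of 66.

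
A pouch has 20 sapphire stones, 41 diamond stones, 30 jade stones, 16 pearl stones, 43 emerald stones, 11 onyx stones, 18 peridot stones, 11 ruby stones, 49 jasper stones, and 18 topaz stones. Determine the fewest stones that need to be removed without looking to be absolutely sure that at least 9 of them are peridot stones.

248

In the worst case for collecting peridot stones, every non-peridot stone comes out first.
There are 20 + 41 + 30 + 16 + 43 + 11 + 11 + 49 + 18 = 239 non-peridot stones altogether.
After those, each further stone must be peridot, so 239 + 9 = 248 draws guarantee 9 peridot stones.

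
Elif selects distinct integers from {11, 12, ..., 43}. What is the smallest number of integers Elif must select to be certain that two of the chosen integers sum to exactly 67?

Group the elements by complementary pair {x, 67−x}: {24,43}, {25,42}, {26,41}, …, giving 10 two-element pairs and 13 integers whose partner 67−x falls outside [11,43].
Treating each of those 23 groups as a pigeonhole, one can pick one integer per group — 23 integers — with no two summing to 67.
The 24th integer lands in an occupied pair, forcing a sum of 67.

24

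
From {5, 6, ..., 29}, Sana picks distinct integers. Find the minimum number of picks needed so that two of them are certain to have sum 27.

Two chosen integers sum to 27 exactly when both halves of some pair {x, 27−x} with 5 ≤ x ≤ 27−x ≤ 22 are chosen — 9 such pairs.
The remaining 7 elements (those with no distinct partner in range) can never complete a 27-sum, so the worst case takes all of them and one from each pair: 7 + 9 = 16.
Pigeonhole: the 17th integer has to be the second member of some pair, so 16 + 1 = 17.

17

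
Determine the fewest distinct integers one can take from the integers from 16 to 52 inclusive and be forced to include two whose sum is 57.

25

Two chosen integers sum to 57 exactly when both halves of some pair {x, 57−x} with 16 ≤ x ≤ 57−x ≤ 41 are chosen — 13 such pairs.
The remaining 11 elements (those with no distinct partner in range) can never complete a 57-sum, so the worst case takes all of them and one from each pair: 11 + 13 = 24.
By pigeonhole, the 25th integer has to be the second member of some pair, so 24 + 1 = 25.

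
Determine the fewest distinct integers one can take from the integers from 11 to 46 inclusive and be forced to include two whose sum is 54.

A set avoiding the sum 54 can contain at most one of each pair {x, 54−x}, plus the 4 elements whose complement lies outside the range or equal to its own complement.
The integers 27, …, 46 (20 of them) are such a set: any two sum to at least 27+28 = 55 > 54.
Pigeonhole: any 21st integer completes one of the 16 pairs, so 21 choices force a sum of 54.

21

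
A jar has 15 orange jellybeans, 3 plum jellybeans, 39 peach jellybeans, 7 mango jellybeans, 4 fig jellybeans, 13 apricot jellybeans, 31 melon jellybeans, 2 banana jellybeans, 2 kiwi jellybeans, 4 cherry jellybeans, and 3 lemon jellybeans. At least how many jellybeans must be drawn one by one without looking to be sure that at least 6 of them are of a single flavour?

44

By the pigeonhole principle, put each drawn jellybean into a box by flavour. The largest draw with every box below 6 takes min(count, 5) from each flavour; flavours with fewer than 5 contribute all they have.
Σ min(cᵢ, 5) = 5 + 3 + 5 + 5 + 4 + 5 + 5 + 2 + 2 + 4 + 3 = 43.
Draw number 43 + 1 = 44 must push one box to 6.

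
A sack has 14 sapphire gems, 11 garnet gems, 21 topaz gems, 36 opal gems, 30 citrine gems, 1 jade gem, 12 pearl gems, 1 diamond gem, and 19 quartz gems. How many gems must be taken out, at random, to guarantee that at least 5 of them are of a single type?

By the pigeonhole principle, the 9 types are the holes; the gems drawn are the pigeons.
To avoid 5 of any one type, the worst case takes at most 4 of each type, or every gem of a type that has fewer than 4.
That gives 4 + 4 + 4 + 4 + 4 + 1 + 4 + 1 + 4 = 30 gems with no type reaching 5.
The next gem forces some type to 5, so 30 + 1 = 31.

31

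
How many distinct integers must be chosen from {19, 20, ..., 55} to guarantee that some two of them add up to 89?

27

Two chosen integers sum to 89 exactly when both halves of some pair {x, 89−x} with 34 ≤ x ≤ 89−x ≤ 55 are chosen — 11 such pairs.
The remaining 15 elements (those with no distinct partner in range) can never complete a 89-sum, so the worst case takes all of them and one from each pair: 15 + 11 = 26.
By pigeonhole, the 27th integer has to be the second member of some pair, so 26 + 1 = 27.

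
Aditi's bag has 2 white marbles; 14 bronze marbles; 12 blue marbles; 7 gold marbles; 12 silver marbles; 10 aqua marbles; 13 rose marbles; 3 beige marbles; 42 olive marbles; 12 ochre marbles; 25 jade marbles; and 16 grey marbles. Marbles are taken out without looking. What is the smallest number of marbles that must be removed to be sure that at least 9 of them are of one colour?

Pigeonhole: the 12 colours are the holes; the marbles drawn are the pigeons.
To avoid 9 of any one colour, the worst case takes at most 8 of each colour, or every marble of a colour that has fewer than 8.
That gives 2 + 8 + 8 + 7 + 8 + 8 + 8 + 3 + 8 + 8 + 8 + 8 = 84 marbles with no colour reaching 9.
The next marble forces some colour to 9, so 84 + 1 = 85.

85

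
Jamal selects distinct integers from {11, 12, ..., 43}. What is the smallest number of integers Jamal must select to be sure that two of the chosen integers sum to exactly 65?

23

Two chosen integers sum to 65 exactly when both halves of some pair {x, 65−x} with 22 ≤ x ≤ 65−x ≤ 43 are chosen — 11 such pairs.
The remaining 11 elements (those with no distinct partner in range) can never complete a 65-sum, so the worst case takes all of them and one from each pair: 11 + 11 = 22.
Pigeonhole: the 23rd integer has to be the second member of some pair, so 22 + 1 = 23.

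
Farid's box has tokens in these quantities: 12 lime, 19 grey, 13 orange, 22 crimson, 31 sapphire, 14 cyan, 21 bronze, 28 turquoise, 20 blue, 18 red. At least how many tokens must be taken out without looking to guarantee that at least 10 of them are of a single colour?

By the pigeonhole principle, put each drawn token into a box by colour. The largest draw with every box below 10 takes min(count, 9) from each colour.
Σ min(cᵢ, 9) = 9 + 9 + 9 + 9 + 9 + 9 + 9 + 9 + 9 + 9 = 90.
Draw number 90 + 1 = 91 must push one box to 10.

91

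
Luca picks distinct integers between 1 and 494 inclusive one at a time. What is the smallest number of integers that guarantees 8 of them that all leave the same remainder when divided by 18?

The 18 residue classes mod 18 are the pigeonholes.
With 126 integers one could put 7 in each residue class and have no class reach 8.
The 127th integer pushes some class to 8, so 18·7 + 1 = 127.

127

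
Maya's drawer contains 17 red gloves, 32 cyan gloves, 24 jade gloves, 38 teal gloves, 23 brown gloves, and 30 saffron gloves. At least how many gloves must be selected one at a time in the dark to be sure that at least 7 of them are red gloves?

In the worst case for collecting red gloves, every non-red glove comes out first.
There are 32 + 24 + 38 + 23 + 30 = 147 non-red gloves altogether.
After those, each further glove must be red, so 147 + 7 = 154 draws guarantee 7 red gloves.

154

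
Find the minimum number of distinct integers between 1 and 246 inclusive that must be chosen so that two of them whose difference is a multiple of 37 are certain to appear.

38

Integers whose pairwise differences are multiples of 37 are exactly those sharing a remainder mod 37. By the pigeonhole principle, the 37 residue classes mod 37 are the pigeonholes.
With 37 integers one could put 1 in each residue class and have no class reach 2.
The 38th integer pushes some class to 2, so 37·1 + 1 = 38.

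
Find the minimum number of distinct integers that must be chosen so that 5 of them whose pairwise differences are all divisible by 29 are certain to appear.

Integers whose pairwise differences are multiples of 29 are exactly those sharing a remainder mod 29. Pigeonhole: the 29 residue classes mod 29 are the pigeonholes.
With 116 integers one could put 4 in each residue class and have no class reach 5.
The 117th integer pushes some class to 5, so 29·4 + 1 = 117.

117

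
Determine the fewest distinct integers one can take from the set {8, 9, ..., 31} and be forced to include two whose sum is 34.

16

Group the elements by complementary pair {x, 34−x}: {8,26}, {9,25}, {10,24}, …, giving 9 two-element pairs; the single value 17 (it cannot pair with itself since the integers are distinct); and 5 integers whose partner 34−x falls outside [8,31].
By pigeonhole, treating each of those 15 groups as a pigeonhole, one can pick one integer per group — 15 integers — with no two summing to 34.
The 16th integer lands in an occupied pair, forcing a sum of 34.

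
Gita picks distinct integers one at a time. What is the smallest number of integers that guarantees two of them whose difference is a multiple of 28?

Integers whose pairwise differences are multiples of 28 are exactly those sharing a remainder mod 28. By pigeonhole, the 28 residue classes mod 28 are the pigeonholes.
With 28 integers one could put 1 in each residue class and have no class reach 2.
The 29th integer pushes some class to 2, so 28·1 + 1 = 29.

29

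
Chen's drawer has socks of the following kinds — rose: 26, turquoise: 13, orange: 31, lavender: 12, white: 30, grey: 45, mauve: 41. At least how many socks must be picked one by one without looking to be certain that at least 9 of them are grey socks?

In the worst case for collecting grey socks, every non-grey sock comes out first.
There are 26 + 13 + 31 + 12 + 30 + 41 = 153 non-grey socks altogether.
After those, each further sock must be grey, so 153 + 9 = 162 draws guarantee 9 grey socks.

162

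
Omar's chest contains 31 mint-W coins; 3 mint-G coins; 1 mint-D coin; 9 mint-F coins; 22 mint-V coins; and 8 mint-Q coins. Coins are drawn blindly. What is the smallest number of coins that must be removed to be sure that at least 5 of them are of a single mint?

21

Put each drawn coin into a box by mint. The largest draw with every box below 5 takes min(count, 4) from each mint; mints with fewer than 4 contribute all they have.
Σ min(cᵢ, 4) = 4 + 3 + 1 + 4 + 4 + 4 = 20.
Draw number 20 + 1 = 21 must push one box to 5.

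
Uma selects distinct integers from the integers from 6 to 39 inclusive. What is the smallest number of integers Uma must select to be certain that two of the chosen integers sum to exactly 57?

24

Group the elements by complementary pair {x, 57−x}: {18,39}, {19,38}, {20,37}, …, giving 11 two-element pairs and 12 integers whose partner 57−x falls outside [6,39].
Treating each of those 23 groups as a pigeonhole, one can pick one integer per group — 23 integers — with no two summing to 57.
The 24th integer lands in an occupied pair, forcing a sum of 57.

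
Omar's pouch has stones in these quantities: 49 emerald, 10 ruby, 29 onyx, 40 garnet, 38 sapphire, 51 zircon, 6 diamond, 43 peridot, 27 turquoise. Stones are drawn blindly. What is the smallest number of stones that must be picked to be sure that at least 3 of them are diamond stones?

290

In the worst case for collecting diamond stones, every non-diamond stone comes out first.
There are 49 + 10 + 29 + 40 + 38 + 51 + 43 + 27 = 287 non-diamond stones altogether.
After those, each further stone must be diamond, so 287 + 3 = 290 draws guarantee 3 diamond stones.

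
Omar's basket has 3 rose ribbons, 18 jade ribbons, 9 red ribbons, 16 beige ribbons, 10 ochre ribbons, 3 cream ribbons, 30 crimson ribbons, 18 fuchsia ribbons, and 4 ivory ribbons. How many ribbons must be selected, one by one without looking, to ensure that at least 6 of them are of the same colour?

41

Pigeonhole: the 9 colours are the holes; the ribbons drawn are the pigeons.
To avoid 6 of any one colour, the worst case takes at most 5 of each colour, or every ribbon of a colour that has fewer than 5.
That gives 3 + 5 + 5 + 5 + 5 + 3 + 5 + 5 + 4 = 40 ribbons with no colour reaching 6.
The next ribbon forces some colour to 6, so 40 + 1 = 41.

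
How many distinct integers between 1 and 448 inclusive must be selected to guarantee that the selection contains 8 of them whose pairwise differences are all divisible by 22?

155

Integers whose pairwise differences are multiples of 22 are exactly those sharing a remainder mod 22. Pigeonhole: the 22 residue classes mod 22 are the pigeonholes.
With 154 integers one could put 7 in each residue class and have no class reach 8.
The 155th integer pushes some class to 8, so 22·7 + 1 = 155.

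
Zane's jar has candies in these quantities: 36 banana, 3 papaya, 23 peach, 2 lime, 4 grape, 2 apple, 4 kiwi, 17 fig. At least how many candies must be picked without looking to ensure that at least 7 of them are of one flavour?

Put each drawn candy into a box by flavour. The largest draw with every box below 7 takes min(count, 6) from each flavour; flavours with fewer than 6 contribute all they have.
Σ min(cᵢ, 6) = 6 + 3 + 6 + 2 + 4 + 2 + 4 + 6 = 33.
Draw number 33 + 1 = 34 must push one box to 7.

34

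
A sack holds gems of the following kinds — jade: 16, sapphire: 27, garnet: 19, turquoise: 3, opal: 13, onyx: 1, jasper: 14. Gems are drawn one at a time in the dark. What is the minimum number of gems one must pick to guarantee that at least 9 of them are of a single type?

An adversary could hand out at most 8 gems per type (turquoise, onyx run out sooner): 8 + 8 + 8 + 3 + 8 + 1 + 8 = 44 gems and still no type has 9.
One more gem lands in a type already at 8, so 45 draws are enough and 44 are not.

45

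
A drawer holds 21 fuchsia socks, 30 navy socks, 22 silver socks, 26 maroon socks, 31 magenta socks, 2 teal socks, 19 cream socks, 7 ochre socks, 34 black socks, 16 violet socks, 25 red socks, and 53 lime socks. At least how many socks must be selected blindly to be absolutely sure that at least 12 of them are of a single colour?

120

The 12 colours are the holes; the socks drawn are the pigeons.
To avoid 12 of any one colour, the worst case takes at most 11 of each colour, or every sock of a colour that has fewer than 11.
That gives 11 + 11 + 11 + 11 + 11 + 2 + 11 + 7 + 11 + 11 + 11 + 11 = 119 socks with no colour reaching 12.
The next sock forces some colour to 12, so 119 + 1 = 120.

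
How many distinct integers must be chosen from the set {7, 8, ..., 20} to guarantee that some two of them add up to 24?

10

A set avoiding the sum 24 can contain at most one of each pair {x, 24−x}, plus the 4 elements whose complement lies outside the range or equal to its own complement.
The integers 12, …, 20 (9 of them) are such a set: any two sum to at least 12+13 = 25 > 24.
By the pigeonhole principle, any 10th integer completes one of the 5 pairs, so 10 choices force a sum of 24.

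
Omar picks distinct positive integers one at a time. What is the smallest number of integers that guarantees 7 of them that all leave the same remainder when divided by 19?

By pigeonhole, the 19 residue classes mod 19 are the pigeonholes.
With 114 integers one could put 6 in each residue class and have no class reach 7.
The 115th integer pushes some class to 7, so 19·6 + 1 = 115.

115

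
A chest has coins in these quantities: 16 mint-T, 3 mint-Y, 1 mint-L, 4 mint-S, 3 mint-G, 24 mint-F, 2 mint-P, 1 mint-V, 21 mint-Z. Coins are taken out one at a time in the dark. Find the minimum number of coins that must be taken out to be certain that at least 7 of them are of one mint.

33

The 9 mints are the holes; the coins drawn are the pigeons.
To avoid 7 of any one mint, the worst case takes at most 6 of each mint, or every coin of a mint that has fewer than 6.
That gives 6 + 3 + 1 + 4 + 3 + 6 + 2 + 1 + 6 = 32 coins with no mint reaching 7.
The next coin forces some mint to 7, so 32 + 1 = 33.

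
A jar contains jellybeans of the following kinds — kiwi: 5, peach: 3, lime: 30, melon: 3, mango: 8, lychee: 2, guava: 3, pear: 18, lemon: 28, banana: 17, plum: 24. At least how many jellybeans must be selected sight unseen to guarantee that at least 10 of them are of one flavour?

Pigeonhole: the 11 flavours are the holes; the jellybeans drawn are the pigeons.
To avoid 10 of any one flavour, the worst case takes at most 9 of each flavour, or every jellybean of a flavour that has fewer than 9.
That gives 5 + 3 + 9 + 3 + 8 + 2 + 3 + 9 + 9 + 9 + 9 = 69 jellybeans with no flavour reaching 10.
The next jellybean forces some flavour to 10, so 69 + 1 = 70.

70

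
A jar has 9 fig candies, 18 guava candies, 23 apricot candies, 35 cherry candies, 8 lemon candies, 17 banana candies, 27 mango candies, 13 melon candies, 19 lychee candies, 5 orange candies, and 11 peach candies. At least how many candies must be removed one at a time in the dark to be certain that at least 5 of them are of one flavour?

By pigeonhole, the 11 flavours are the holes; the candies drawn are the pigeons.
To avoid 5 of any one flavour, the worst case takes at most 4 of each flavour.
That gives 4 + 4 + 4 + 4 + 4 + 4 + 4 + 4 + 4 + 4 + 4 = 44 candies with no flavour reaching 5.
The next candy forces some flavour to 5, so 44 + 1 = 45.

45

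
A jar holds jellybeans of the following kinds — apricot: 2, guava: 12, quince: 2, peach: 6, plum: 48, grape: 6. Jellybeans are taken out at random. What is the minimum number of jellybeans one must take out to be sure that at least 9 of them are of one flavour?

33

The 6 flavours are the holes; the jellybeans drawn are the pigeons.
To avoid 9 of any one flavour, the worst case takes at most 8 of each flavour, or every jellybean of a flavour that has fewer than 8.
That gives 2 + 8 + 2 + 6 + 8 + 6 = 32 jellybeans with no flavour reaching 9.
The next jellybean forces some flavour to 9, so 32 + 1 = 33.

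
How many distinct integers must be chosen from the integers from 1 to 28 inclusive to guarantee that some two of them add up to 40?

21

A set avoiding the sum 40 can contain at most one of each pair {x, 40−x}, plus the 12 elements whose complement lies outside the range or equal to its own complement.
The integers 1, …, 20 (20 of them) are such a set: any two sum to at least 1+2 = 3 and at most 19+20 = 39 < 40.
Pigeonhole: any 21st integer completes one of the 8 pairs, so 21 choices force a sum of 40.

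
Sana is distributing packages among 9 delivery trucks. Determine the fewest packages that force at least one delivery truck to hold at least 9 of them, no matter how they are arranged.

73

With 72 packages one could put exactly 8 in each of the 9 delivery trucks, and no delivery truck would reach 9.
Pigeonhole: one more package must land in a delivery truck that already has 8, giving it 9.
So 9 × 8 + 1 = 73 packages are required.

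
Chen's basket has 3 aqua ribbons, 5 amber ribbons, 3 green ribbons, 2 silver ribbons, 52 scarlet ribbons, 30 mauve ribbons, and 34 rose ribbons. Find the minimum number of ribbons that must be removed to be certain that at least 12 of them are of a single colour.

The 7 colours are the holes; the ribbons drawn are the pigeons.
To avoid 12 of any one colour, the worst case takes at most 11 of each colour, or every ribbon of a colour that has fewer than 11.
That gives 3 + 5 + 3 + 2 + 11 + 11 + 11 = 46 ribbons with no colour reaching 12.
The next ribbon forces some colour to 12, so 46 + 1 = 47.

47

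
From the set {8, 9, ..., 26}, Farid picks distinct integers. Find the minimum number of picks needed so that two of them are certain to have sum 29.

13

Group the elements by complementary pair {x, 29−x}: {8,21}, {9,20}, {10,19}, …, giving 7 two-element pairs and 5 integers whose partner 29−x falls outside [8,26].
Pigeonhole: treating each of those 12 groups as a pigeonhole, one can pick one integer per group — 12 integers — with no two summing to 29.
The 13th integer lands in an occupied pair, forcing a sum of 29.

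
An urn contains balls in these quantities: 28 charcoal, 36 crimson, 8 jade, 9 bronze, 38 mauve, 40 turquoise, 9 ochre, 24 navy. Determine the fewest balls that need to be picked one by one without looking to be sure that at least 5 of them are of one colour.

Put each drawn ball into a box by colour. The largest draw with every box below 5 takes min(count, 4) from each colour.
Σ min(cᵢ, 4) = 4 + 4 + 4 + 4 + 4 + 4 + 4 + 4 = 32.
Draw number 32 + 1 = 33 must push one box to 5.

33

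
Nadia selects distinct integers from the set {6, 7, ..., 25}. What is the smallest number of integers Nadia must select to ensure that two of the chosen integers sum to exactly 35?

A set avoiding the sum 35 can contain at most one of each pair {x, 35−x}, plus the 4 elements whose complement lies outside the range.
The integers 6, …, 17 (12 of them) are such a set: any two sum to at least 6+7 = 13 and at most 16+17 = 33 < 35.
Any 13th integer completes one of the 8 pairs, so 13 choices force a sum of 35.

13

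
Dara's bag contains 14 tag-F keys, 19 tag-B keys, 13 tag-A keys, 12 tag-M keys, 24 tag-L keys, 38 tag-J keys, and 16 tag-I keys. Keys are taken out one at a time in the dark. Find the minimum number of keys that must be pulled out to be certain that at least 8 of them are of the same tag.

50

An adversary could hand out at most 7 keys per tag: 7 + 7 + 7 + 7 + 7 + 7 + 7 = 49 keys and still no tag has 8.
One more key lands in a tag already at 7, so 50 draws are enough and 49 are not.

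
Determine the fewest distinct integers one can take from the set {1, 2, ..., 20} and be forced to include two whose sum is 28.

Group the elements by complementary pair {x, 28−x}: {8,20}, {9,19}, {10,18}, …, giving 6 two-element pairs; the single value 14 (it cannot pair with itself since the integers are distinct); and 7 integers whose partner 28−x falls outside [1,20].
Treating each of those 14 groups as a pigeonhole, one can pick one integer per group — 14 integers — with no two summing to 28.
The 15th integer lands in an occupied pair, forcing a sum of 28.

15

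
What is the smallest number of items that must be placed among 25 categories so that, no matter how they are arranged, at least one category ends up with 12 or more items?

With 275 items one could put exactly 11 in each of the 25 categories, and no category would reach 12.
Pigeonhole: one more item must land in a category that already has 11, giving it 12.
So 25 × 11 + 1 = 276 items are required.

276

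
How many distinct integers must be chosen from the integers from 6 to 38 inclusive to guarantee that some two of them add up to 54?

23

A set avoiding the sum 54 can contain at most one of each pair {x, 54−x}, plus the 11 elements whose complement lies outside the range or equal to its own complement.
The integers 6, …, 27 (22 of them) are such a set: any two sum to at least 6+7 = 13 and at most 26+27 = 53 < 54.
By the pigeonhole principle, any 23rd integer completes one of the 11 pairs, so 23 choices force a sum of 54.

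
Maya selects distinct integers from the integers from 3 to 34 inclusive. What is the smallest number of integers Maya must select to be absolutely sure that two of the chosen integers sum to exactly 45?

Group the elements by complementary pair {x, 45−x}: {11,34}, {12,33}, {13,32}, …, giving 12 two-element pairs and 8 integers whose partner 45−x falls outside [3,34].
Treating each of those 20 groups as a pigeonhole, one can pick one integer per group — 20 integers — with no two summing to 45.
The 21st integer lands in an occupied pair, forcing a sum of 45.

21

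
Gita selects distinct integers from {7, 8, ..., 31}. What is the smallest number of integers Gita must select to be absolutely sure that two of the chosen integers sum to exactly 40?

15

Group the elements by complementary pair {x, 40−x}: {9,31}, {10,30}, {11,29}, …, giving 11 two-element pairs; the single value 20 (it cannot pair with itself since the integers are distinct); and 2 integers whose partner 40−x falls outside [7,31].
By the pigeonhole principle, treating each of those 14 groups as a pigeonhole, one can pick one integer per group — 14 integers — with no two summing to 40.
The 15th integer lands in an occupied pair, forcing a sum of 40.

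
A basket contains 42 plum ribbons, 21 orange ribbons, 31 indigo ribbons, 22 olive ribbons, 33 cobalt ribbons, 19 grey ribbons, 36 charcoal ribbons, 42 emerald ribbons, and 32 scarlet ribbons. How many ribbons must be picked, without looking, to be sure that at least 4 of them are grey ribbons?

In the worst case for collecting grey ribbons, every non-grey ribbon comes out first.
There are 42 + 21 + 31 + 22 + 33 + 36 + 42 + 32 = 259 non-grey ribbons altogether.
After those, each further ribbon must be grey, so 259 + 4 = 263 draws guarantee 4 grey ribbons.

263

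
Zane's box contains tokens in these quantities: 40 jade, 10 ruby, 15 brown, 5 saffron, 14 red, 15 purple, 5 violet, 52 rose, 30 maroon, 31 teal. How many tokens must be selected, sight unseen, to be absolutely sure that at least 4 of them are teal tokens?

In the worst case for collecting teal tokens, every non-teal token comes out first.
There are 40 + 10 + 15 + 5 + 14 + 15 + 5 + 52 + 30 = 186 non-teal tokens altogether.
After those, each further token must be teal, so 186 + 4 = 190 draws guarantee 4 teal tokens.

190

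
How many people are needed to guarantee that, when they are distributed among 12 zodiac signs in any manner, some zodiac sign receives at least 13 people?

With 144 people one could put exactly 12 in each of the 12 zodiac signs, and no zodiac sign would reach 13.
By pigeonhole, one more person must land in a zodiac sign that already has 12, giving it 13.
So 12 × 12 + 1 = 145 people are required.

145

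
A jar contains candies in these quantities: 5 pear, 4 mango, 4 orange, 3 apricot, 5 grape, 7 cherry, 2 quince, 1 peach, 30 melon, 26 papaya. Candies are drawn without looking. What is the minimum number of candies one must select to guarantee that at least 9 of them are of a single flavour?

By pigeonhole, the 10 flavours are the holes; the candies drawn are the pigeons.
To avoid 9 of any one flavour, the worst case takes at most 8 of each flavour, or every candy of a flavour that has fewer than 8.
That gives 5 + 4 + 4 + 3 + 5 + 7 + 2 + 1 + 8 + 8 = 47 candies with no flavour reaching 9.
The next candy forces some flavour to 9, so 47 + 1 = 48.

48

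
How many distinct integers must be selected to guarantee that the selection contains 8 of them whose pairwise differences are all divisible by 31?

Integers whose pairwise differences are multiples of 31 are exactly those sharing a remainder mod 31. By pigeonhole, the 31 residue classes mod 31 are the pigeonholes.
With 217 integers one could put 7 in each residue class and have no class reach 8.
The 218th integer pushes some class to 8, so 31·7 + 1 = 218.

218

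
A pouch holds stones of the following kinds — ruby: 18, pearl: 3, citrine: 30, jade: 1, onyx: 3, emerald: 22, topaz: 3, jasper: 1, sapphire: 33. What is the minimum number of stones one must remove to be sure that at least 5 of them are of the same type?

By the pigeonhole principle, the 9 types are the holes; the stones drawn are the pigeons.
To avoid 5 of any one type, the worst case takes at most 4 of each type, or every stone of a type that has fewer than 4.
That gives 4 + 3 + 4 + 1 + 3 + 4 + 3 + 1 + 4 = 27 stones with no type reaching 5.
The next stone forces some type to 5, so 27 + 1 = 28.

28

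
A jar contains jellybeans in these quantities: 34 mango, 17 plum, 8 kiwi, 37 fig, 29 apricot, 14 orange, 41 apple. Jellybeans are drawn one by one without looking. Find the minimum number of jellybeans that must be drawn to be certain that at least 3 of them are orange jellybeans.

169

In the worst case for collecting orange jellybeans, every non-orange jellybean comes out first.
There are 34 + 17 + 8 + 37 + 29 + 41 = 166 non-orange jellybeans altogether.
After those, each further jellybean must be orange, so 166 + 3 = 169 draws guarantee 3 orange jellybeans.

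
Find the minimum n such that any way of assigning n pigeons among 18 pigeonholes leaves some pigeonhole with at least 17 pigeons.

With 288 pigeons one could put exactly 16 in each of the 18 pigeonholes, and no pigeonhole would reach 17.
Pigeonhole: one more pigeon must land in a pigeonhole that already has 16, giving it 17.
So 18 × 16 + 1 = 289 pigeons are required.

289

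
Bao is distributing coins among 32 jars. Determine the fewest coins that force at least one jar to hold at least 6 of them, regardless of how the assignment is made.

161

With 160 coins one could put exactly 5 in each of the 32 jars, and no jar would reach 6.
By pigeonhole, one more coin must land in a jar that already has 5, giving it 6.
So 32 × 5 + 1 = 161 coins are required.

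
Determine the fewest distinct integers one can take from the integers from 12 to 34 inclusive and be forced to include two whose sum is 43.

Two chosen integers sum to 43 exactly when both halves of some pair {x, 43−x} with 12 ≤ x ≤ 43−x ≤ 31 are chosen — 10 such pairs.
The remaining 3 elements (those with no distinct partner in range) can never complete a 43-sum, so the worst case takes all of them and one from each pair: 3 + 10 = 13.
Pigeonhole: the 14th integer has to be the second member of some pair, so 13 + 1 = 14.

14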